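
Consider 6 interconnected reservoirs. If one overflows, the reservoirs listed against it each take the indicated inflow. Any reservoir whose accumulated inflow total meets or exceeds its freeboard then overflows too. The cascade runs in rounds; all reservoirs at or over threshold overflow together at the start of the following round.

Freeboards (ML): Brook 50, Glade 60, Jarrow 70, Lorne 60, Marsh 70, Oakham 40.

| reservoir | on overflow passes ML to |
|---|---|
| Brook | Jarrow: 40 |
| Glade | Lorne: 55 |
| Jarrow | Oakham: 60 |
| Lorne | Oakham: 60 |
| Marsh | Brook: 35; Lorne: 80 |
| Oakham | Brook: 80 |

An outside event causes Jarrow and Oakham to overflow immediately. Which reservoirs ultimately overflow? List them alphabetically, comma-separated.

Round 1 — Jarrow, Oakham overflow (initial).
  Brook: +80 → 80 ≥ 50
Round 2 — Brook overflows.
No further overflows.

Brook, Jarrow, Oakham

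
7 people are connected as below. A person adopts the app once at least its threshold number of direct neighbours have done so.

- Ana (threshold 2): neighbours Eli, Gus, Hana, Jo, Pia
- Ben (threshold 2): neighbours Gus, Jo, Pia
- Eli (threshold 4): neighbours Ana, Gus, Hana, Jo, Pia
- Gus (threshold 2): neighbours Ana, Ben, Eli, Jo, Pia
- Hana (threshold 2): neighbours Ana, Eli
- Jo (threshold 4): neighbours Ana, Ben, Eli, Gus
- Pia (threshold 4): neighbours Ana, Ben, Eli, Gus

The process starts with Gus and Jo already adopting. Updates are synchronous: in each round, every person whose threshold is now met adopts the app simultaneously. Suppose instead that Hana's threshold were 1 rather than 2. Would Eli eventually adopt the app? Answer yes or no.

yes

With Hana's threshold at 1:
Round 1 — Gus, Jo adopt the app (initial).
Round 2 — checking thresholds:
  Ana: 2 of 5 neighbours ≥ 2, adopts the app.
  Ben: 2 of 3 neighbours ≥ 2, adopts the app.
  Eli: 2 of 5 neighbours < 4, not yet.
  Pia: 1 of 4 neighbours < 4, not yet.
Round 3 — checking thresholds:
  Eli: 3 of 5 neighbours < 4, not yet.
  Hana: 1 of 2 neighbours ≥ 1, adopts the app.
  Pia: 3 of 4 neighbours < 4, not yet.
Round 4 — checking thresholds:
  Eli: 4 of 5 neighbours ≥ 4, adopts the app.
  Pia: 3 of 4 neighbours < 4, not yet.
Round 5 — checking thresholds:
  Pia: 4 of 4 neighbours ≥ 4, adopts the app.
Round 6 — no new adoptions; cascade stops.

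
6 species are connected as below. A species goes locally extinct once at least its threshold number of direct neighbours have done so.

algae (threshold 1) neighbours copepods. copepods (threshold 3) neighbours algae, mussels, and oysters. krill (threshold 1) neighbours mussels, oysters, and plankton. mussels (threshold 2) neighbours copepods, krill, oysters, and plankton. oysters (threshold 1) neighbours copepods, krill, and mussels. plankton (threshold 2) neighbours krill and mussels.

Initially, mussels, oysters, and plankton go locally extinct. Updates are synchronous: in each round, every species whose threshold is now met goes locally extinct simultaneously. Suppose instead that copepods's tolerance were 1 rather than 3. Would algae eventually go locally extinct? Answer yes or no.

yes

With copepods's tolerance at 1:
Round 1 — mussels, oysters, plankton go locally extinct (initial).
Round 2 — checking thresholds:
  copepods: 2 of 3 neighbours ≥ 1, goes locally extinct.
  krill: 3 of 3 neighbours ≥ 1, goes locally extinct.
Round 3 — checking thresholds:
  algae: 1 of 1 neighbours ≥ 1, goes locally extinct.
Round 4 — no new extinctions; cascade stops.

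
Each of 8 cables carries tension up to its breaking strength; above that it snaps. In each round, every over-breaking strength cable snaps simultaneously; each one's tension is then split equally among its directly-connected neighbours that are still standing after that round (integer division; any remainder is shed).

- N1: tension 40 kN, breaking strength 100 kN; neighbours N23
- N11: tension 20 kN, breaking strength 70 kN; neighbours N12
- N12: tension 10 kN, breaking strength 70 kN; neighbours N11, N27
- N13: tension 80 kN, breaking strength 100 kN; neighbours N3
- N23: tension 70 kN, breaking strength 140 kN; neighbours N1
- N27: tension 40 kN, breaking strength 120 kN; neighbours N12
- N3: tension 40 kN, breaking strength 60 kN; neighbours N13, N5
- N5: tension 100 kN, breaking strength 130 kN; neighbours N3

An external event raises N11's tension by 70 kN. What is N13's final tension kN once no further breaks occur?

Round 1 — N11 at 90 > 70. N11 snaps.
  N11 sheds 90 kN to N12: 90 each.
    N12: 10+90 = 100 > 70
Round 2 — N12 snaps.
  N12 sheds 100 kN to N27: 100 each.
    N27: 40+100 = 140 > 120
Round 3 — N27 snaps.
  N27 sheds 140 kN: no online neighbours, lost.
No further breaks.

80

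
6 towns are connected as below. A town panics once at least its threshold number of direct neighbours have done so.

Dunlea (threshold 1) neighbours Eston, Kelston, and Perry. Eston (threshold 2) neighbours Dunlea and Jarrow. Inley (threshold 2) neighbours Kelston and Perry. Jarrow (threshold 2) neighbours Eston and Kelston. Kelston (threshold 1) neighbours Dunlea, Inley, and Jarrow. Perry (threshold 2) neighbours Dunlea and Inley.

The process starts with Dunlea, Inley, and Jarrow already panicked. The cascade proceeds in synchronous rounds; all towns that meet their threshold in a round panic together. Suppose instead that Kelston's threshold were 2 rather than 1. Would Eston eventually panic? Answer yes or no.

yes

With Kelston's threshold at 2:
Round 1 — Dunlea, Inley, Jarrow panic (initial).
Round 2 — checking thresholds:
  Eston: 2 of 2 neighbours ≥ 2, panics.
  Kelston: 3 of 3 neighbours ≥ 2, panics.
  Perry: 2 of 2 neighbours ≥ 2, panics.
Round 3 — no new panics; cascade stops.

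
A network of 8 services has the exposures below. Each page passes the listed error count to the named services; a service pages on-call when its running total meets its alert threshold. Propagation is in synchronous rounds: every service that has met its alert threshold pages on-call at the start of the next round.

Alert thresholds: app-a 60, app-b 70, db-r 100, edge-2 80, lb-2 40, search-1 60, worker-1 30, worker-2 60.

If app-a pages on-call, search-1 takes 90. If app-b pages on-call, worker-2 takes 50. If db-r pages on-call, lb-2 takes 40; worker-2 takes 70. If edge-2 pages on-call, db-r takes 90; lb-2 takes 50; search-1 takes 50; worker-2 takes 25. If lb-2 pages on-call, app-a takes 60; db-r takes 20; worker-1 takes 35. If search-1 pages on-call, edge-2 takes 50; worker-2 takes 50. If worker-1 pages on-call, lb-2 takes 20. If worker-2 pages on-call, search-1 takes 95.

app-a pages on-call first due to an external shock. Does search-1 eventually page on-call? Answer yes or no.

yes

Round 1 — app-a pages on-call (initial).
  search-1: +90 → 90 ≥ 60
Round 2 — search-1 pages on-call.
  edge-2: +50 → 50 < 80
  worker-2: +50 → 50 < 60
No further pages.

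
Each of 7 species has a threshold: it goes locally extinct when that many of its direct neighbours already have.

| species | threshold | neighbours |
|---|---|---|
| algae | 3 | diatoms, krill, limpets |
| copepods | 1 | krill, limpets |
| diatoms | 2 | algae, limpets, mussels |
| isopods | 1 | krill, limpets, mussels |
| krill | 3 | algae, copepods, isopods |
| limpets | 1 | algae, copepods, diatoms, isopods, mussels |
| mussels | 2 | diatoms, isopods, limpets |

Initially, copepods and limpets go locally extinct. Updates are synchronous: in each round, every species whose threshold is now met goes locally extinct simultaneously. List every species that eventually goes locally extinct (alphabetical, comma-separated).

Round 1 — copepods, limpets go locally extinct (initial).
Round 2 — checking thresholds:
  algae: 1 of 3 neighbours < 3, not yet.
  diatoms: 1 of 3 neighbours < 2, not yet.
  isopods: 1 of 3 neighbours ≥ 1, goes locally extinct.
  krill: 1 of 3 neighbours < 3, not yet.
  mussels: 1 of 3 neighbours < 2, not yet.
Round 3 — checking thresholds:
  algae: 1 of 3 neighbours < 3, not yet.
  diatoms: 1 of 3 neighbours < 2, not yet.
  krill: 2 of 3 neighbours < 3, not yet.
  mussels: 2 of 3 neighbours ≥ 2, goes locally extinct.
Round 4 — checking thresholds:
  algae: 1 of 3 neighbours < 3, not yet.
  diatoms: 2 of 3 neighbours ≥ 2, goes locally extinct.
  krill: 2 of 3 neighbours < 3, not yet.
Round 5 — no new extinctions; cascade stops.

copepods, diatoms, isopods, limpets, mussels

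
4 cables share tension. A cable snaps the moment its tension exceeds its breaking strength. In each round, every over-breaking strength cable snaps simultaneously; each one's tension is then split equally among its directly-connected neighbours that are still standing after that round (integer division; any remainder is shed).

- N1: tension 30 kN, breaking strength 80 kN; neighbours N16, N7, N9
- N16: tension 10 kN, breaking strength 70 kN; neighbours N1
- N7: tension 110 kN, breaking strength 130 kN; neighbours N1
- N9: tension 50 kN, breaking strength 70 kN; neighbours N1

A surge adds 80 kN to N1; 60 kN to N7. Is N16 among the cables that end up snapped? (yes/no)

no

Round 1 — N1 at 110 > 80; N7 at 170 > 130. N1, N7 snap.
  N1 sheds 110 kN to N16, N9: 55 each.
    N16: 10+55 = 65 ≤ 70
    N9: 50+55 = 105 > 70
  N7 sheds 170 kN: no online neighbours, lost.
Round 2 — N9 snaps.
  N9 sheds 105 kN: no online neighbours, lost.
No further breaks.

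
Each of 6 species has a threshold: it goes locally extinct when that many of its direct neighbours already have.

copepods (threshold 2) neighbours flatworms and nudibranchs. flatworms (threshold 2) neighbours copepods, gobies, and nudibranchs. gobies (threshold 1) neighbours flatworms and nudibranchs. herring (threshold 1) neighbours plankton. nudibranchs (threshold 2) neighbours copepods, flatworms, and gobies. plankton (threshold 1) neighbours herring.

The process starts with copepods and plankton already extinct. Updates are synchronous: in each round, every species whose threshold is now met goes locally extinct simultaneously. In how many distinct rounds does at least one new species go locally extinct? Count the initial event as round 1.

2

Round 1 — copepods, plankton go locally extinct (initial).
Round 2 — checking thresholds:
  flatworms: 1 of 3 neighbours < 2, not yet.
  herring: 1 of 1 neighbours ≥ 1, goes locally extinct.
  nudibranchs: 1 of 3 neighbours < 2, not yet.
Round 3 — no new extinctions; cascade stops.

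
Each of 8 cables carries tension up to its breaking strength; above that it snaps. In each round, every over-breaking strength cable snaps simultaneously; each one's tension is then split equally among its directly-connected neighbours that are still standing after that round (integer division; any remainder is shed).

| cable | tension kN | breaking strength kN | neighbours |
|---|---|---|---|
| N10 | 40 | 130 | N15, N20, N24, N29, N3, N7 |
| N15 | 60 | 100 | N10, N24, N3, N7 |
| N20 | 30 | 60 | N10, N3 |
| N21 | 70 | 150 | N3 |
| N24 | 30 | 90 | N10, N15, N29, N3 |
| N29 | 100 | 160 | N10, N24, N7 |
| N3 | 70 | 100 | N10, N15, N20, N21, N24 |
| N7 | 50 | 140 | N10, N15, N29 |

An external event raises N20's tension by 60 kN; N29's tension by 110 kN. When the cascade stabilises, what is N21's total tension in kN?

Round 1 — N20 at 90 > 60; N29 at 210 > 160. N20, N29 snap.
  N20 sheds 90 kN to N10, N3: 45 each.
    N10: 40+45 = 85 ≤ 130
    N3: 70+45 = 115 > 100
  N29 sheds 210 kN to N10, N24, N7: 70 each.
    N10: 85+70 = 155 > 130
    N24: 30+70 = 100 > 90
    N7: 50+70 = 120 ≤ 140
Round 2 — N10, N24, N3 snap.
  N10 sheds 155 kN to N15, N7: 77 each (1 lost).
    N15: 60+77 = 137 > 100
    N7: 120+77 = 197 > 140
  N24 sheds 100 kN to N15: 100 each.
    N15: 137+100 = 237 > 100
  N3 sheds 115 kN to N15, N21: 57 each (1 lost).
    N15: 237+57 = 294 > 100
    N21: 70+57 = 127 ≤ 150
Round 3 — N15, N7 snap.
  N15 sheds 294 kN: no online neighbours, lost.
  N7 sheds 197 kN: no online neighbours, lost.
No further breaks.

127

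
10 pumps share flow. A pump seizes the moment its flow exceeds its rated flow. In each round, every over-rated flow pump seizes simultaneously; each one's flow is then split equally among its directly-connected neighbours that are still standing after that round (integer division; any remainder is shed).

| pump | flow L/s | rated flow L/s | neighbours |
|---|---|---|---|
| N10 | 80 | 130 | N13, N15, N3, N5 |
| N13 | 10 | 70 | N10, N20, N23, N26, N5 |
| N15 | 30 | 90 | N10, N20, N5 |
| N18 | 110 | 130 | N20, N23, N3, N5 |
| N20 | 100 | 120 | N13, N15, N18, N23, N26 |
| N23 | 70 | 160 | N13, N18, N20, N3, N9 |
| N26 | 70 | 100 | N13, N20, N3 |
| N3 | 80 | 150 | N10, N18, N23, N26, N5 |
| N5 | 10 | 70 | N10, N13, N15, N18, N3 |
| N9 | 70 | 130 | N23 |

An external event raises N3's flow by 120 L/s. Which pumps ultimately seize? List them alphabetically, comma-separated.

N10, N13, N15, N18, N20, N23, N26, N3, N5, N9

Round 1 — N3 at 200 > 150. N3 seizes.
  N3 sheds 200 L/s to N10, N18, N23, N26, N5: 40 each.
    N10: 80+40 = 120 ≤ 130
    N18: 110+40 = 150 > 130
    N23: 70+40 = 110 ≤ 160
    N26: 70+40 = 110 > 100
    N5: 10+40 = 50 ≤ 70
Round 2 — N18, N26 seize.
  N18 sheds 150 L/s to N20, N23, N5: 50 each.
    N20: 100+50 = 150 > 120
    N23: 110+50 = 160 ≤ 160
    N5: 50+50 = 100 > 70
  N26 sheds 110 L/s to N13, N20: 55 each.
    N13: 10+55 = 65 ≤ 70
    N20: 150+55 = 205 > 120
Round 3 — N20, N5 seize.
  N20 sheds 205 L/s to N13, N15, N23: 68 each (1 lost).
    N13: 65+68 = 133 > 70
    N15: 30+68 = 98 > 90
    N23: 160+68 = 228 > 160
  N5 sheds 100 L/s to N10, N13, N15: 33 each (1 lost).
    N10: 120+33 = 153 > 130
    N13: 133+33 = 166 > 70
    N15: 98+33 = 131 > 90
Round 4 — N10, N13, N15, N23 seize.
  N10 sheds 153 L/s: no online neighbours, lost.
  N13 sheds 166 L/s: no online neighbours, lost.
  N15 sheds 131 L/s: no online neighbours, lost.
  N23 sheds 228 L/s to N9: 228 each.
    N9: 70+228 = 298 > 130
Round 5 — N9 seizes.
  N9 sheds 298 L/s: no online neighbours, lost.
No further seizures.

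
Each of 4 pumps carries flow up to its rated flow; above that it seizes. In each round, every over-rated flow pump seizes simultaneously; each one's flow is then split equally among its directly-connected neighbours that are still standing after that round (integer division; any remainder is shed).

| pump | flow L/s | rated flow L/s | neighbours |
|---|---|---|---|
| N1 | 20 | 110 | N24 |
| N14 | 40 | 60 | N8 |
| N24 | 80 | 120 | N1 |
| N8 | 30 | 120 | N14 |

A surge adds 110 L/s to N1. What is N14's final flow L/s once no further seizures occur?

Round 1 — N1 at 130 > 110. N1 seizes.
  N1 sheds 130 L/s to N24: 130 each.
    N24: 80+130 = 210 > 120
Round 2 — N24 seizes.
  N24 sheds 210 L/s: no online neighbours, lost.
No further seizures.

40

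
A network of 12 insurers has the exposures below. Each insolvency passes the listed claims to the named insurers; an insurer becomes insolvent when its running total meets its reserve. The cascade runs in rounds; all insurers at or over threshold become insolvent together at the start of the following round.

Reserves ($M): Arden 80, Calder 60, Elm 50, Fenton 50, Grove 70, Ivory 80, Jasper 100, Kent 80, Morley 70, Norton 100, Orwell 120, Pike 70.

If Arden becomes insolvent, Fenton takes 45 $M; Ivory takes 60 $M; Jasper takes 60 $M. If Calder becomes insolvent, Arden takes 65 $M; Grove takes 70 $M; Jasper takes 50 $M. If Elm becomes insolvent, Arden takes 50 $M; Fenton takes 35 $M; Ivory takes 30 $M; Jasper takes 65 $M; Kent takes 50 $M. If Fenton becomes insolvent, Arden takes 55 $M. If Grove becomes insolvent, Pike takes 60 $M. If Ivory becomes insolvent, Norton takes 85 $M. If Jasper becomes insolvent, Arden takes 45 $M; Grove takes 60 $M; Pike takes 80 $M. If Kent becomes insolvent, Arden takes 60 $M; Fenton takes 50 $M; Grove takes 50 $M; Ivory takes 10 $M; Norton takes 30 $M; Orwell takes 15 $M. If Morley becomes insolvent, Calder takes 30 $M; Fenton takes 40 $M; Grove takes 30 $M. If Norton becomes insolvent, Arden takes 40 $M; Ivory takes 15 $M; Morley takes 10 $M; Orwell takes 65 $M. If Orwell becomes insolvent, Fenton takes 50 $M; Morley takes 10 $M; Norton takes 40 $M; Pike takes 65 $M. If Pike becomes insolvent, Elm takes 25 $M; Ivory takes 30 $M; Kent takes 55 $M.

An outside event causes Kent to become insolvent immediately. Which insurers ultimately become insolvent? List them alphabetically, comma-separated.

Arden, Fenton, Kent

Round 1 — Kent becomes insolvent (initial).
  Arden: +60 → 60 < 80
  Fenton: +50 → 50 ≥ 50
  Grove: +50 → 50 < 70
  Ivory: +10 → 10 < 80
  Norton: +30 → 30 < 100
  Orwell: +15 → 15 < 120
Round 2 — Fenton becomes insolvent.
  Arden: +55 → 115 ≥ 80
Round 3 — Arden becomes insolvent.
  Ivory: +60 → 70 < 80
  Jasper: +60 → 60 < 100
No further insolvencies.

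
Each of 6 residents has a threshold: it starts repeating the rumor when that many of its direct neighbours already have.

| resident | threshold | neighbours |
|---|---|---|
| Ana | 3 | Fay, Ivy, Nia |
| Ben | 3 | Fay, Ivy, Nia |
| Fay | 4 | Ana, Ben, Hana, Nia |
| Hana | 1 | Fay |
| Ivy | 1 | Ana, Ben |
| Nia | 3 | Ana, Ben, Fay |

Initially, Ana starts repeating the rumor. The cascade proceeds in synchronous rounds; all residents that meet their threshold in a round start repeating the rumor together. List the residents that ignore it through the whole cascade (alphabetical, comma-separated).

Round 1 — Ana starts repeating the rumor (initial).
Round 2 — checking thresholds:
  Fay: 1 of 4 neighbours < 4, not yet.
  Ivy: 1 of 2 neighbours ≥ 1, starts repeating the rumor.
  Nia: 1 of 3 neighbours < 3, not yet.
Round 3 — no new spreads; cascade stops.

Ben, Fay, Hana, Nia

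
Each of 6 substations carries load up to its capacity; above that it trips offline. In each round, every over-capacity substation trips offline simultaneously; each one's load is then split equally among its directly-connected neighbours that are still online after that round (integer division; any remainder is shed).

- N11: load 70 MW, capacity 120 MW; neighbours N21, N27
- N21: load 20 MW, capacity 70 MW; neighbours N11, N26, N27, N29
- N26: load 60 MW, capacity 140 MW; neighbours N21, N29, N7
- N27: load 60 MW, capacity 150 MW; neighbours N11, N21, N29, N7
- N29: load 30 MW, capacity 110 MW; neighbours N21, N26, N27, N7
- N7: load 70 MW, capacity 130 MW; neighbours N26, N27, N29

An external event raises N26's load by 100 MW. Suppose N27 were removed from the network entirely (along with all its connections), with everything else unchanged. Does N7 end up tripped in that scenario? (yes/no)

yes

With N27 removed:
Round 1 — N26 at 160 > 140. N26 trips offline.
  N26 sheds 160 MW to N21, N29, N7: 53 each (1 lost).
    N21: 20+53 = 73 > 70
    N29: 30+53 = 83 ≤ 110
    N7: 70+53 = 123 ≤ 130
Round 2 — N21 trips offline.
  N21 sheds 73 MW to N11, N29: 36 each (1 lost).
    N11: 70+36 = 106 ≤ 120
    N29: 83+36 = 119 > 110
Round 3 — N29 trips offline.
  N29 sheds 119 MW to N7: 119 each.
    N7: 123+119 = 242 > 130
Round 4 — N7 trips offline.
  N7 sheds 242 MW: no online neighbours, lost.
No further trips.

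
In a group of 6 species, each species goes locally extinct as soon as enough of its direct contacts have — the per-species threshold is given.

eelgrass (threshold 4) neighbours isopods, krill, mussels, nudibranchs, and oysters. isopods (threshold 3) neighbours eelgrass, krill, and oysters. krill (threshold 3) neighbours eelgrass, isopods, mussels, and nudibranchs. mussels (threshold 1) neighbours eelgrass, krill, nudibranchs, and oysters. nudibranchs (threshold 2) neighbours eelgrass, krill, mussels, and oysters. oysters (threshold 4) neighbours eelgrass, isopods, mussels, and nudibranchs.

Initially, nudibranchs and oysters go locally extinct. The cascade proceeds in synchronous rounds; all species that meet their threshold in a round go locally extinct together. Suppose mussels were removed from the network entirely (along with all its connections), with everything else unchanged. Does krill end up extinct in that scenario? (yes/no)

With mussels removed:
Round 1 — nudibranchs, oysters go locally extinct (initial).
Round 2 — no new extinctions; cascade stops.

no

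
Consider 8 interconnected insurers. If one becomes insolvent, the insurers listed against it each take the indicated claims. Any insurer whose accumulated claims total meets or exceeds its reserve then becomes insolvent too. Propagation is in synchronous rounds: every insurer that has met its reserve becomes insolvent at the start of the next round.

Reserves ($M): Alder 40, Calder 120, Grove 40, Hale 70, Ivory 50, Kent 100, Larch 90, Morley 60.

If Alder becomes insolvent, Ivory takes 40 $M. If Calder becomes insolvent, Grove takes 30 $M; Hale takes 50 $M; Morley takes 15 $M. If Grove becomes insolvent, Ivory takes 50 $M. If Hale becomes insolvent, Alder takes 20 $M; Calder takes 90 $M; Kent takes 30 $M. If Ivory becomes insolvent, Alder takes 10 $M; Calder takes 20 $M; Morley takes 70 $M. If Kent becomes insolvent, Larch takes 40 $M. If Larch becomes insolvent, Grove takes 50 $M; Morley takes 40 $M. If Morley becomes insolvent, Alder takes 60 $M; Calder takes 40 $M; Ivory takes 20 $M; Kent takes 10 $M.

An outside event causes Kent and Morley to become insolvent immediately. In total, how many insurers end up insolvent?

4

Round 1 — Kent, Morley become insolvent (initial).
  Alder: +60 → 60 ≥ 40
  Calder: +40 → 40 < 120
  Ivory: +20 → 20 < 50
  Larch: +40 → 40 < 90
Round 2 — Alder becomes insolvent.
  Ivory: +40 → 60 ≥ 50
Round 3 — Ivory becomes insolvent.
  Calder: +20 → 60 < 120
No further insolvencies.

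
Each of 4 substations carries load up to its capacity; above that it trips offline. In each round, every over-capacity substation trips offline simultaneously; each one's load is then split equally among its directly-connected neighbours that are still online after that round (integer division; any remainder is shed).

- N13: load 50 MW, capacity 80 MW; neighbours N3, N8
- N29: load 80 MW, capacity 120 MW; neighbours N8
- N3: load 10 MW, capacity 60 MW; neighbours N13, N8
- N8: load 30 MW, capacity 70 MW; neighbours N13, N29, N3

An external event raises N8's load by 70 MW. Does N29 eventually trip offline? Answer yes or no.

Round 1 — N8 at 100 > 70. N8 trips offline.
  N8 sheds 100 MW to N13, N29, N3: 33 each (1 lost).
    N13: 50+33 = 83 > 80
    N29: 80+33 = 113 ≤ 120
    N3: 10+33 = 43 ≤ 60
Round 2 — N13 trips offline.
  N13 sheds 83 MW to N3: 83 each.
    N3: 43+83 = 126 > 60
Round 3 — N3 trips offline.
  N3 sheds 126 MW: no online neighbours, lost.
No further trips.

no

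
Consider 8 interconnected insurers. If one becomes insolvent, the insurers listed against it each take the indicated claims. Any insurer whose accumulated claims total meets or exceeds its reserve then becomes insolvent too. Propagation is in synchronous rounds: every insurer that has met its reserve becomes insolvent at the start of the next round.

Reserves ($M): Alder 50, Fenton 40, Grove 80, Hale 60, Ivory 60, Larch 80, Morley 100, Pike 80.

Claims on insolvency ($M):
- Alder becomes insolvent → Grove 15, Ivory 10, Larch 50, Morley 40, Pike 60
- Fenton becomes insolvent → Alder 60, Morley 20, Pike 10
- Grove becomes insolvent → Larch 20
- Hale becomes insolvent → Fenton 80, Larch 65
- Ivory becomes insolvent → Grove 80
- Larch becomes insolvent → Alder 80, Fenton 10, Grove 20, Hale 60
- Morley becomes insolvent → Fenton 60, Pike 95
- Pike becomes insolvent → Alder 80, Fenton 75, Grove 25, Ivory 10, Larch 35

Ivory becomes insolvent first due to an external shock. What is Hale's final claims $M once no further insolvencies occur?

Round 1 — Ivory becomes insolvent (initial).
  Grove: +80 → 80 ≥ 80
Round 2 — Grove becomes insolvent.
  Larch: +20 → 20 < 80
No further insolvencies.

0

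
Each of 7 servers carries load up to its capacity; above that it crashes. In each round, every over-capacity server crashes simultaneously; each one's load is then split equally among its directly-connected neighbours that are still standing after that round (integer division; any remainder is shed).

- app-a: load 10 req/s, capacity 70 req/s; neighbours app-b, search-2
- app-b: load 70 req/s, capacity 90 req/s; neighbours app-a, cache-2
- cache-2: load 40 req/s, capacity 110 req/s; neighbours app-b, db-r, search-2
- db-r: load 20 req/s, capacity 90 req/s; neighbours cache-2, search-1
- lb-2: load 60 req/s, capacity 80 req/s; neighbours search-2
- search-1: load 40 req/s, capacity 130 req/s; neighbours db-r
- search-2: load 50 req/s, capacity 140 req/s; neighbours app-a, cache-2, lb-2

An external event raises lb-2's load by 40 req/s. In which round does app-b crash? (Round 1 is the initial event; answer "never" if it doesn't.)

Round 1 — lb-2 at 100 > 80. lb-2 crashes.
  lb-2 sheds 100 req/s to search-2: 100 each.
    search-2: 50+100 = 150 > 140
Round 2 — search-2 crashes.
  search-2 sheds 150 req/s to app-a, cache-2: 75 each.
    app-a: 10+75 = 85 > 70
    cache-2: 40+75 = 115 > 110
Round 3 — app-a, cache-2 crash.
  app-a sheds 85 req/s to app-b: 85 each.
    app-b: 70+85 = 155 > 90
  cache-2 sheds 115 req/s to app-b, db-r: 57 each (1 lost).
    app-b: 155+57 = 212 > 90
    db-r: 20+57 = 77 ≤ 90
Round 4 — app-b crashes.
  app-b sheds 212 req/s: no online neighbours, lost.
No further crashes.

4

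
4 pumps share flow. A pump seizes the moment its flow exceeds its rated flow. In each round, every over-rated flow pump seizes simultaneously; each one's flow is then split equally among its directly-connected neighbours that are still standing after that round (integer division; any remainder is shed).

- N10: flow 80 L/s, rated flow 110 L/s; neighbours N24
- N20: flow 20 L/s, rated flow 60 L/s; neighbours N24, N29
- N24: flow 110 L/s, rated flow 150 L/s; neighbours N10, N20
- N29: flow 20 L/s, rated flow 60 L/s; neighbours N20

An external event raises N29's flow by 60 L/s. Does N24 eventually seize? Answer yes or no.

Round 1 — N29 at 80 > 60. N29 seizes.
  N29 sheds 80 L/s to N20: 80 each.
    N20: 20+80 = 100 > 60
Round 2 — N20 seizes.
  N20 sheds 100 L/s to N24: 100 each.
    N24: 110+100 = 210 > 150
Round 3 — N24 seizes.
  N24 sheds 210 L/s to N10: 210 each.
    N10: 80+210 = 290 > 110
Round 4 — N10 seizes.
  N10 sheds 290 L/s: no online neighbours, lost.
No further seizures.

yes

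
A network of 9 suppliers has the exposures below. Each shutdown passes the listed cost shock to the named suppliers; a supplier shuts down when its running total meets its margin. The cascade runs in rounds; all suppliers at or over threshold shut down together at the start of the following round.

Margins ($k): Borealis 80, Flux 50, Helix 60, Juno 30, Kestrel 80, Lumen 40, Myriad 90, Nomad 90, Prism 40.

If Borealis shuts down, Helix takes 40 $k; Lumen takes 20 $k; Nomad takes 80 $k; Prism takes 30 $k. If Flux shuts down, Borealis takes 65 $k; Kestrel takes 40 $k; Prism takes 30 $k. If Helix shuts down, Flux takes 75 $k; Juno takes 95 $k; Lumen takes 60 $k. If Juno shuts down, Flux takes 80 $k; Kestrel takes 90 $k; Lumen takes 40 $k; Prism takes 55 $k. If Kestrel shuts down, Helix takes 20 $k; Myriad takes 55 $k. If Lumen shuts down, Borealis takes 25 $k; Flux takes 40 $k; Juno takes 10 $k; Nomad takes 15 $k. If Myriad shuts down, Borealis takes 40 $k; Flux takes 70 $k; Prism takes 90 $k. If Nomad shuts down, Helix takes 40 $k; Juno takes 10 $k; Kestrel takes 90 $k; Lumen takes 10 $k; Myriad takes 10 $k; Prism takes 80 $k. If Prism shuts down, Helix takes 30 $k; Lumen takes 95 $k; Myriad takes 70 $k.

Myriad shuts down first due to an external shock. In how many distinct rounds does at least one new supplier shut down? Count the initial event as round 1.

Round 1 — Myriad shuts down (initial).
  Borealis: +40 → 40 < 80
  Flux: +70 → 70 ≥ 50
  Prism: +90 → 90 ≥ 40
Round 2 — Flux, Prism shut down.
  Borealis: +65 → 105 ≥ 80
  Helix: +30 → 30 < 60
  Kestrel: +40 → 40 < 80
  Lumen: +95 → 95 ≥ 40
Round 3 — Borealis, Lumen shut down.
  Helix: +40 → 70 ≥ 60
  Juno: +10 → 10 < 30
  Nomad: +80+15 → 95 ≥ 90
Round 4 — Helix, Nomad shut down.
  Juno: +95+10 → 115 ≥ 30
  Kestrel: +90 → 130 ≥ 80
Round 5 — Juno, Kestrel shut down.
No further shutdowns.

5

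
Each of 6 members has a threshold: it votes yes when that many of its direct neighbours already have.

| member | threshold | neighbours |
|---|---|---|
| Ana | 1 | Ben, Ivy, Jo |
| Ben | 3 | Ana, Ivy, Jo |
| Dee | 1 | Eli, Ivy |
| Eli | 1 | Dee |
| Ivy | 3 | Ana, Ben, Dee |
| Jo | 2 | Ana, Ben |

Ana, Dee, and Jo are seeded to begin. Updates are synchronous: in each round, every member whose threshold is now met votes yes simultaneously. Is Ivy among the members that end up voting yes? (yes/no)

Round 1 — Ana, Dee, Jo vote yes (initial).
Round 2 — checking thresholds:
  Ben: 2 of 3 neighbours < 3, holds.
  Eli: 1 of 1 neighbours ≥ 1, votes yes.
  Ivy: 2 of 3 neighbours < 3, holds.
Round 3 — no new yes votes; cascade stops.

no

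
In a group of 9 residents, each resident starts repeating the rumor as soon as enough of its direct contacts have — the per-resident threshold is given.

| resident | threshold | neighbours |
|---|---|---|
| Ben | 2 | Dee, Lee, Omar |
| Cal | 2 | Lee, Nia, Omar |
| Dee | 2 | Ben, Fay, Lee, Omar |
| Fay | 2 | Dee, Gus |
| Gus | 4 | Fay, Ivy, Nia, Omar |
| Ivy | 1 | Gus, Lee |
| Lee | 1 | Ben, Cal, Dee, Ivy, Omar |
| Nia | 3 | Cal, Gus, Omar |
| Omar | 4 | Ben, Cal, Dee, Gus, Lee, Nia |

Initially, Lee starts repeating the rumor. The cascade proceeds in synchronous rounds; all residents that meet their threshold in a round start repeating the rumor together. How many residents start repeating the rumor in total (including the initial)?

Round 1 — Lee starts repeating the rumor (initial).
Round 2 — checking thresholds:
  Ben: 1 of 3 neighbours < 2, holds.
  Cal: 1 of 3 neighbours < 2, holds.
  Dee: 1 of 4 neighbours < 2, holds.
  Ivy: 1 of 2 neighbours ≥ 1, starts repeating the rumor.
  Omar: 1 of 6 neighbours < 4, holds.
Round 3 — no new spreads; cascade stops.

2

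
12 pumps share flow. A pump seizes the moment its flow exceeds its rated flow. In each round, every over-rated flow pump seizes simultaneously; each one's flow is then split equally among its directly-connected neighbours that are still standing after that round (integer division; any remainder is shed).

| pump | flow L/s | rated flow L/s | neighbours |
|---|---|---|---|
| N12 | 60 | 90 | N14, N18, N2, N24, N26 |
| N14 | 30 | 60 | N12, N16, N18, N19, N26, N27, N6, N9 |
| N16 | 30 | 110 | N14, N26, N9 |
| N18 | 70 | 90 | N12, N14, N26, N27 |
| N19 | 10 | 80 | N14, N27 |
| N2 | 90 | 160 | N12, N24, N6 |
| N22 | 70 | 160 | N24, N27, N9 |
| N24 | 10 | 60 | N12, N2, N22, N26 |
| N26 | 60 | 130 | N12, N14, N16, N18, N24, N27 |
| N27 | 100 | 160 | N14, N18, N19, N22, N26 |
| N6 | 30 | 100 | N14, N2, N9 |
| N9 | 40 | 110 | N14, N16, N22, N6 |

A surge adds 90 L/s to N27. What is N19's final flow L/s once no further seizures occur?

Round 1 — N27 at 190 > 160. N27 seizes.
  N27 sheds 190 L/s to N14, N18, N19, N22, N26: 38 each.
    N14: 30+38 = 68 > 60
    N18: 70+38 = 108 > 90
    N19: 10+38 = 48 ≤ 80
    N22: 70+38 = 108 ≤ 160
    N26: 60+38 = 98 ≤ 130
Round 2 — N14, N18 seize.
  N14 sheds 68 L/s to N12, N16, N19, N26, N6, N9: 11 each (2 lost).
    N12: 60+11 = 71 ≤ 90
    N16: 30+11 = 41 ≤ 110
    N19: 48+11 = 59 ≤ 80
    N26: 98+11 = 109 ≤ 130
    N6: 30+11 = 41 ≤ 100
    N9: 40+11 = 51 ≤ 110
  N18 sheds 108 L/s to N12, N26: 54 each.
    N12: 71+54 = 125 > 90
    N26: 109+54 = 163 > 130
Round 3 — N12, N26 seize.
  N12 sheds 125 L/s to N2, N24: 62 each (1 lost).
    N2: 90+62 = 152 ≤ 160
    N24: 10+62 = 72 > 60
  N26 sheds 163 L/s to N16, N24: 81 each (1 lost).
    N16: 41+81 = 122 > 110
    N24: 72+81 = 153 > 60
Round 4 — N16, N24 seize.
  N16 sheds 122 L/s to N9: 122 each.
    N9: 51+122 = 173 > 110
  N24 sheds 153 L/s to N2, N22: 76 each (1 lost).
    N2: 152+76 = 228 > 160
    N22: 108+76 = 184 > 160
Round 5 — N2, N22, N9 seize.
  N2 sheds 228 L/s to N6: 228 each.
    N6: 41+228 = 269 > 100
  N22 sheds 184 L/s: no online neighbours, lost.
  N9 sheds 173 L/s to N6: 173 each.
    N6: 269+173 = 442 > 100
Round 6 — N6 seizes.
  N6 sheds 442 L/s: no online neighbours, lost.
No further seizures.

59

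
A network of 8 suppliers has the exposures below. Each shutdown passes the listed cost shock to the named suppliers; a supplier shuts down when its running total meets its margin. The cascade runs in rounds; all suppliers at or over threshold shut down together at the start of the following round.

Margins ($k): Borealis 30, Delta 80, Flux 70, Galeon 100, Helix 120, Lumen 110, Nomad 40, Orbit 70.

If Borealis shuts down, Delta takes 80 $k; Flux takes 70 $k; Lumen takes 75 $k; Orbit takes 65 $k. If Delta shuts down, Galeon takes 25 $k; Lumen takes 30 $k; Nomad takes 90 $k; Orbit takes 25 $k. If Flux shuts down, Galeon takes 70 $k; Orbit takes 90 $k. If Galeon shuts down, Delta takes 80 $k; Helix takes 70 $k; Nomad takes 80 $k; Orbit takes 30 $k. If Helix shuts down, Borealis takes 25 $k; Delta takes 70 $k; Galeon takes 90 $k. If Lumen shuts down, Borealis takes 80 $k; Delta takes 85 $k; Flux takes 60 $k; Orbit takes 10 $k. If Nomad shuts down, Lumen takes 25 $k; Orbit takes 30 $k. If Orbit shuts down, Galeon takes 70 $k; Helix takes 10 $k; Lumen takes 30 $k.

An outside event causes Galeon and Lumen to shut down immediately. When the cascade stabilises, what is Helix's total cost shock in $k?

80

Round 1 — Galeon, Lumen shut down (initial).
  Borealis: +80 → 80 ≥ 30
  Delta: +80+85 → 165 ≥ 80
  Flux: +60 → 60 < 70
  Helix: +70 → 70 < 120
  Nomad: +80 → 80 ≥ 40
  Orbit: +30+10 → 40 < 70
Round 2 — Borealis, Delta, Nomad shut down.
  Flux: +70 → 130 ≥ 70
  Orbit: +65+25+30 → 160 ≥ 70
Round 3 — Flux, Orbit shut down.
  Helix: +10 → 80 < 120
No further shutdowns.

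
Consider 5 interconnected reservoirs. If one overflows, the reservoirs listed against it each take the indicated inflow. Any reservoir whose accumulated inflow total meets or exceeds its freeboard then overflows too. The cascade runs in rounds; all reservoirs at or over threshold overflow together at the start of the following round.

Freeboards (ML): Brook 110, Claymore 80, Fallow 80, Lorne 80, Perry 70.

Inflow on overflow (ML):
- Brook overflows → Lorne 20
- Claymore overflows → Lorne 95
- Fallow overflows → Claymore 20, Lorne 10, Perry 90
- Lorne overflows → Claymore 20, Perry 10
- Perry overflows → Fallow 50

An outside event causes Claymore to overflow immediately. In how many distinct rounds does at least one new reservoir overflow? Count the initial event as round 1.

Round 1 — Claymore overflows (initial).
  Lorne: +95 → 95 ≥ 80
Round 2 — Lorne overflows.
  Perry: +10 → 10 < 70
No further overflows.

2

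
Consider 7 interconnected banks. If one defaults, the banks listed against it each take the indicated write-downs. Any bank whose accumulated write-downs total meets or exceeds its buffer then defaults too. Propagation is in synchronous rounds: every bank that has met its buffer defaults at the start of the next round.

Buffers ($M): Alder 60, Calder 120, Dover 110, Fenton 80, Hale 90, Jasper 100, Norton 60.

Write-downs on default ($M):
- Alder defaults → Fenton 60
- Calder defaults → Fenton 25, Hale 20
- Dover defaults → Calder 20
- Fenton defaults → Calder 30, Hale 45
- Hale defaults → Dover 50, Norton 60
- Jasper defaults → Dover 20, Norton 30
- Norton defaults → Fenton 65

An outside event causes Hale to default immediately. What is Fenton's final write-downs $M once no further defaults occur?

65

Round 1 — Hale defaults (initial).
  Dover: +50 → 50 < 110
  Norton: +60 → 60 ≥ 60
Round 2 — Norton defaults.
  Fenton: +65 → 65 < 80
No further defaults.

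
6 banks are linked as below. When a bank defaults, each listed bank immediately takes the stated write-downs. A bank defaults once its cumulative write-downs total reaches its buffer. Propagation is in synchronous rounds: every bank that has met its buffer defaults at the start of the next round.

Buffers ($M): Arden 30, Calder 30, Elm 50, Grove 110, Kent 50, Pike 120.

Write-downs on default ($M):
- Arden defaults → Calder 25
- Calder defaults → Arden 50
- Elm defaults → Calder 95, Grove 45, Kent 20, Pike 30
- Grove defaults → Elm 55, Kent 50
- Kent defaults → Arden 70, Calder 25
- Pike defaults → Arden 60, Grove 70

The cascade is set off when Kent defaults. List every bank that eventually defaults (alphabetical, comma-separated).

Arden, Calder, Kent

Round 1 — Kent defaults (initial).
  Arden: +70 → 70 ≥ 30
  Calder: +25 → 25 < 30
Round 2 — Arden defaults.
  Calder: +25 → 50 ≥ 30
Round 3 — Calder defaults.
No further defaults.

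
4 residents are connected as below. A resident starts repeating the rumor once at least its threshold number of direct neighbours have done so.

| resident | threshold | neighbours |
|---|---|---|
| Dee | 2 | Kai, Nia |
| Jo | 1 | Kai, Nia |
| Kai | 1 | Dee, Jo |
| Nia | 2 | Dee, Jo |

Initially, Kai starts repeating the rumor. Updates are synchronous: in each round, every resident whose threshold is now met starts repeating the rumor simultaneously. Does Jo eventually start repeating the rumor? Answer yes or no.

yes

Round 1 — Kai starts repeating the rumor (initial).
Round 2 — checking thresholds:
  Dee: 1 of 2 neighbours < 2, below threshold.
  Jo: 1 of 2 neighbours ≥ 1, starts repeating the rumor.
Round 3 — no new spreads; cascade stops.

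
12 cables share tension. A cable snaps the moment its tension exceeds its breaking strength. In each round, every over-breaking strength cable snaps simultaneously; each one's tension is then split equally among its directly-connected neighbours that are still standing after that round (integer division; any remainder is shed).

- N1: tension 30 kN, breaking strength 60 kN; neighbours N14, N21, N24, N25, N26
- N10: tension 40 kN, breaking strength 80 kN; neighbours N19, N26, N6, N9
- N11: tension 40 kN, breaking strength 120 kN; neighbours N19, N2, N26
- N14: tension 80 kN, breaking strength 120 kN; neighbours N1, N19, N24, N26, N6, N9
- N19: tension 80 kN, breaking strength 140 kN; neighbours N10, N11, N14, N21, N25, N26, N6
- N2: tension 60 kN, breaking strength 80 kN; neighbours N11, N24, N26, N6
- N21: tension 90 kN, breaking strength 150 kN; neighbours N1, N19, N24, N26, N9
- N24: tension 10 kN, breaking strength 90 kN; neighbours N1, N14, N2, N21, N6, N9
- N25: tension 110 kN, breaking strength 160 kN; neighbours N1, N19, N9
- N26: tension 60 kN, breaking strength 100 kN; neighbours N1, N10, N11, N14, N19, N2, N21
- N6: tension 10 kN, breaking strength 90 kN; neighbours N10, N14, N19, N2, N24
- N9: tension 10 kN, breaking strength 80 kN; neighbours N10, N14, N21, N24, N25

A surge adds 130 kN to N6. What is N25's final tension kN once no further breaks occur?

110

Round 1 — N6 at 140 > 90. N6 snaps.
  N6 sheds 140 kN to N10, N14, N19, N2, N24: 28 each.
    N10: 40+28 = 68 ≤ 80
    N14: 80+28 = 108 ≤ 120
    N19: 80+28 = 108 ≤ 140
    N2: 60+28 = 88 > 80
    N24: 10+28 = 38 ≤ 90
Round 2 — N2 snaps.
  N2 sheds 88 kN to N11, N24, N26: 29 each (1 lost).
    N11: 40+29 = 69 ≤ 120
    N24: 38+29 = 67 ≤ 90
    N26: 60+29 = 89 ≤ 100
No further breaks.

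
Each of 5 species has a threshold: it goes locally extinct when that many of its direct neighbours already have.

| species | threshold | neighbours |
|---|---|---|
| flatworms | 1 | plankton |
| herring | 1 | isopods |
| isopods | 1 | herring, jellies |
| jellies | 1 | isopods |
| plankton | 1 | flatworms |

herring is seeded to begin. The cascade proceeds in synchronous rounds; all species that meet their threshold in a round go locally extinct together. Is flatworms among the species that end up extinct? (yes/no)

Round 1 — herring goes locally extinct (initial).
Round 2 — checking thresholds:
  isopods: 1 of 2 neighbours ≥ 1, goes locally extinct.
Round 3 — checking thresholds:
  jellies: 1 of 1 neighbours ≥ 1, goes locally extinct.
Round 4 — no new extinctions; cascade stops.

no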